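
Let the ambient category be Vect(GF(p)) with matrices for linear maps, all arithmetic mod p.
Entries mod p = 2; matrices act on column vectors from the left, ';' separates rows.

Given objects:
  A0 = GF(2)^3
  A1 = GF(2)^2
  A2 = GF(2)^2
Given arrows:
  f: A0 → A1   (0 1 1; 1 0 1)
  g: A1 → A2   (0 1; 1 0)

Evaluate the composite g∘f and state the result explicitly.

  e0=[1,0,0] f→[0,1] g→[1,0]
  e1=[0,1,0] f→[1,0] g→[0,1]
  e2=[0,0,1] f→[1,1] g→[1,1]
composite: (1 0 1; 0 1 1)

Answer: (1 0 1; 0 1 1)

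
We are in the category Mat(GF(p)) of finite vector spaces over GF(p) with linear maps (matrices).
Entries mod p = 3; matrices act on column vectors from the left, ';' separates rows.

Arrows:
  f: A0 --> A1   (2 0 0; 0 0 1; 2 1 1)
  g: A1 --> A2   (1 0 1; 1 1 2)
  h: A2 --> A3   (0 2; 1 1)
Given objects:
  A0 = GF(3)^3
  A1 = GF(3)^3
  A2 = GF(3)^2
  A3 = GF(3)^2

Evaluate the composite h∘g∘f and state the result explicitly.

Answer: (0 1 0; 1 0 1)

Work:
  e0=[1,0,0] f-->[2,0,2] g-->[1,0] h-->[0,1]
  e1=[0,1,0] f-->[0,0,1] g-->[1,2] h-->[1,0]
  e2=[0,0,1] f-->[0,1,1] g-->[1,0] h-->[0,1]
composite: (0 1 0; 1 0 1)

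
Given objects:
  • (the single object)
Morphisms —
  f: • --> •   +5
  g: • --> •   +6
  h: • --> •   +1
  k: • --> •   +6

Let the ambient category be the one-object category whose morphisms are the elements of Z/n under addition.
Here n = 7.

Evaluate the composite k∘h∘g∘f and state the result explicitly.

Answer: +4

Work:
  0 +5≡5 +6≡4 +1≡5 +6≡4  (mod 7)
⟦path⟧: +4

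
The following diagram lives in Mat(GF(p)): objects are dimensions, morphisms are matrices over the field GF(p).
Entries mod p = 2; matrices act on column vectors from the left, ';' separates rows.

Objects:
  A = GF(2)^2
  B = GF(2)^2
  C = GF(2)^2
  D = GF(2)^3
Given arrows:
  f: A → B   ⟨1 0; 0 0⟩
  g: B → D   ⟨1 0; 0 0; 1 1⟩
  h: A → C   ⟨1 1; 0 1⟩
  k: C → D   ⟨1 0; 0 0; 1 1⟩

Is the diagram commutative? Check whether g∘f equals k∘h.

Answer: DOES NOT COMMUTE

Derivation:
Along f;g (path 1):
  e0=(1,0) f→(1,0) g→(1,0,1)
  e1=(0,1) f→(0,0) g→(0,0,0)
  composite₁ = ⟨1 0; 0 0; 1 0⟩
Along h;k (path 2):
  e0=(1,0) h→(1,0) k→(1,0,1)
  e1=(0,1) h→(1,1) k→(1,0,0)
  composite₂ = ⟨1 1; 0 0; 1 0⟩
Equal? distinct morphisms ✗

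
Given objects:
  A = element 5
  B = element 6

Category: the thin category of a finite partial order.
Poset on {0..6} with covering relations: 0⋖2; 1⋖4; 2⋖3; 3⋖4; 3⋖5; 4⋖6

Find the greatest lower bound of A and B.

Answer: A∧B = 3

Trace:
Lower bounds of A=5 and B=6: {0,2,3}
  0 ⊑ 3
  2 ⊑ 3
  3 ⊑ 3
glb = 3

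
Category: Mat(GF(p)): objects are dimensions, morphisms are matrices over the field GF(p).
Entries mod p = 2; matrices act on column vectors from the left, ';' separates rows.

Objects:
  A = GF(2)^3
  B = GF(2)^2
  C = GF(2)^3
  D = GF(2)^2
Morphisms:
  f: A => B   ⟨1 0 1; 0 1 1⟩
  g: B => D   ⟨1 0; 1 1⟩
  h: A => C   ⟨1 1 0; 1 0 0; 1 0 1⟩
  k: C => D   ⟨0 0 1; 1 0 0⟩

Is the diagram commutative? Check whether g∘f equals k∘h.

1) trace f;g:
  e0=(1,0,0) f=>(1,0) g=>(1,1)
  e1=(0,1,0) f=>(0,1) g=>(0,1)
  e2=(0,0,1) f=>(1,1) g=>(1,0)
  composite₁ = ⟨1 0 1; 1 1 0⟩
2) trace h;k:
  e0=(1,0,0) h=>(1,1,1) k=>(1,1)
  e1=(0,1,0) h=>(1,0,0) k=>(0,1)
  e2=(0,0,1) h=>(0,0,1) k=>(1,0)
  composite₂ = ⟨1 0 1; 1 1 0⟩
Equal? same morphism ✓

Answer: COMMUTES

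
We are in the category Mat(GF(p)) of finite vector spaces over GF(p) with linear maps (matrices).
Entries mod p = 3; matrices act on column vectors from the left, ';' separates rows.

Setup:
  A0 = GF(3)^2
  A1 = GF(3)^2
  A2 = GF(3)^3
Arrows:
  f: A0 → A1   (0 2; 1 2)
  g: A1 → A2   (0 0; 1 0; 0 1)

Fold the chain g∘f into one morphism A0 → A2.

Answer: (0 0; 0 2; 1 2)

Work:
  e0=⟨1,0⟩ f→⟨0,1⟩ g→⟨0,0,1⟩
  e1=⟨0,1⟩ f→⟨2,2⟩ g→⟨0,2,2⟩
result: (0 0; 0 2; 1 2)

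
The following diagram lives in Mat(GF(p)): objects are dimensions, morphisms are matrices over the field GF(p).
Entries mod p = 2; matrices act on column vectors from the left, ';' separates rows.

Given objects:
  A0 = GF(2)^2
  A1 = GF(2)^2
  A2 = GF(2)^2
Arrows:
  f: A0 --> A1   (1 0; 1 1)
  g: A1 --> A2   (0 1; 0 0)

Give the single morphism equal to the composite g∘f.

  e0=[1,0] f-->[1,1] g-->[1,0]
  e1=[0,1] f-->[0,1] g-->[1,0]
composite: (1 1; 0 0)

Answer: (1 1; 0 0)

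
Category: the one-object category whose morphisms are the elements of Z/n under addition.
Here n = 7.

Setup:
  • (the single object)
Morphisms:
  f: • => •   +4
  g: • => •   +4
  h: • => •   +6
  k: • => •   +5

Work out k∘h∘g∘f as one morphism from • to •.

  0 +4≡4 +4≡1 +6≡0 +5≡5  (mod 7)
composite: +5

Answer: +5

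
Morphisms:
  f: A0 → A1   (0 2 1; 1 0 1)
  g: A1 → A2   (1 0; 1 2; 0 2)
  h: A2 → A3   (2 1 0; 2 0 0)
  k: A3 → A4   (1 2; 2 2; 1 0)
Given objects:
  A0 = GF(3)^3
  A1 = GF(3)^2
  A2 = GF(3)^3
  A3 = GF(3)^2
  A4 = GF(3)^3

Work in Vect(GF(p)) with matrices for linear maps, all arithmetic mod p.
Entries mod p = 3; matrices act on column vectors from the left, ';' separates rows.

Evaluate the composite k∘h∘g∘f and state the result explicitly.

  e0=⟨1,0,0⟩ f→⟨0,1⟩ g→⟨0,2,2⟩ h→⟨2,0⟩ k→⟨2,1,2⟩
  e1=⟨0,1,0⟩ f→⟨2,0⟩ g→⟨2,2,0⟩ h→⟨0,1⟩ k→⟨2,2,0⟩
  e2=⟨0,0,1⟩ f→⟨1,1⟩ g→⟨1,0,2⟩ h→⟨2,2⟩ k→⟨0,2,2⟩
result: (2 2 0; 1 2 2; 2 0 2)

Answer: (2 2 0; 1 2 2; 2 0 2)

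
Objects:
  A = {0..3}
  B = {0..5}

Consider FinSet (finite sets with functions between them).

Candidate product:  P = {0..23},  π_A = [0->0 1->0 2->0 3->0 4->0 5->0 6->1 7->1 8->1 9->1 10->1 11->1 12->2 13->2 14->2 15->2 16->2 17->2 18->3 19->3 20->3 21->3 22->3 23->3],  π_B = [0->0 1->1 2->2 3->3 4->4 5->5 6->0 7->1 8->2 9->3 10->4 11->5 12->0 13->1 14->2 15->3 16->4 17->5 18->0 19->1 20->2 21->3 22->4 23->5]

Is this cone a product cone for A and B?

|A|·|B| = 4·6 = 24;  |P| = 24
Check the pairing map k ↦ (π_A(k), π_B(k)):
  0 -> (0,0)
  1 -> (0,1)
  2 -> (0,2)
  3 -> (0,3)
  4 -> (0,4)
  5 -> (0,5)
  6 -> (1,0)
  7 -> (1,1)
  8 -> (1,2)
  9 -> (1,3)
  10 -> (1,4)
  11 -> (1,5)
  12 -> (2,0)
  13 -> (2,1)
  14 -> (2,2)
  15 -> (2,3)
  16 -> (2,4)
  17 -> (2,5)
  18 -> (3,0)
  19 -> (3,1)
  20 -> (3,2)
  21 -> (3,3)
  22 -> (3,4)
  23 -> (3,5)
distinct pairs in image: 24 / 24 needed
  → bijection onto A×B; projections well-typed.

Answer: VALID PRODUCT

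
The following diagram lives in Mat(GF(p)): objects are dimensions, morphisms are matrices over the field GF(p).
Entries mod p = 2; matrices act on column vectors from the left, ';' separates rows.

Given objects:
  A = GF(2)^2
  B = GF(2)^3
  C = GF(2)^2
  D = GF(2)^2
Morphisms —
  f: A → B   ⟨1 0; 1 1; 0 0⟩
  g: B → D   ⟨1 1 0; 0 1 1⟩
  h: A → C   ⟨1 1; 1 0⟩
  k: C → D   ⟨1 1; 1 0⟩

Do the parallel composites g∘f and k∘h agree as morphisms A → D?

Answer: COMMUTES

Work:
1) trace f;g:
  e0=(1,0) f→(1,1,0) g→(0,1)
  e1=(0,1) f→(0,1,0) g→(1,1)
  ⟦path⟧₁ = ⟨0 1; 1 1⟩
2) trace h;k:
  e0=(1,0) h→(1,1) k→(0,1)
  e1=(0,1) h→(1,0) k→(1,1)
  ⟦path⟧₂ = ⟨0 1; 1 1⟩
Equal? same morphism ✓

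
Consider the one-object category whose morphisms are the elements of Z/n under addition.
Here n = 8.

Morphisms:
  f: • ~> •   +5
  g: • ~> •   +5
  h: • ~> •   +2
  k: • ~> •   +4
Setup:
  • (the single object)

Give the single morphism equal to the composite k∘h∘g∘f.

Answer: +0

Derivation:
  0 +5≡5 +5≡2 +2≡4 +4≡0  (mod 8)
result: +0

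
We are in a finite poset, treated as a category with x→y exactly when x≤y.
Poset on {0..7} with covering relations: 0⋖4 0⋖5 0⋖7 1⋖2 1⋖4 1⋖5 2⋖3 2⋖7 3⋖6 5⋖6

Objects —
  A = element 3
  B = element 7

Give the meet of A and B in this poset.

Lower bounds of A=3 and B=7: {1,2}
  1 ≤ 2
  2 ≤ 2
glb = 2

Answer: A∧B = 2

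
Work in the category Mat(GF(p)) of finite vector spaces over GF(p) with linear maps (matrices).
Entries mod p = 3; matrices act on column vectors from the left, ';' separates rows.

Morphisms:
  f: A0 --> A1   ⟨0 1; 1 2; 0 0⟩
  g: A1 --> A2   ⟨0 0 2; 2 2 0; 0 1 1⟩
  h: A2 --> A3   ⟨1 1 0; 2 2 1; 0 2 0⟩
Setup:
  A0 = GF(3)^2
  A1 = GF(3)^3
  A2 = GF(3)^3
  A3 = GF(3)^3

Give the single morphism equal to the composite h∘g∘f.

  e0=[1,0] f-->[0,1,0] g-->[0,2,1] h-->[2,2,1]
  e1=[0,1] f-->[1,2,0] g-->[0,0,2] h-->[0,2,0]
result: ⟨2 0; 2 2; 1 0⟩

Answer: ⟨2 0; 2 2; 1 0⟩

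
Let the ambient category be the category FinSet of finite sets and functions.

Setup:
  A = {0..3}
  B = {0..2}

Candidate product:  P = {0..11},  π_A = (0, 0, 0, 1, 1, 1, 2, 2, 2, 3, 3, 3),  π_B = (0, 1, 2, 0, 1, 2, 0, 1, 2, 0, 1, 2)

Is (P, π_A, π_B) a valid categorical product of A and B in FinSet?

Answer: VALID PRODUCT

Derivation:
|A|·|B| = 4·3 = 12;  |P| = 12
Check the pairing map k ↦ (π_A(k), π_B(k)):
  0 ↦ (0,0)
  1 ↦ (0,1)
  2 ↦ (0,2)
  3 ↦ (1,0)
  4 ↦ (1,1)
  5 ↦ (1,2)
  6 ↦ (2,0)
  7 ↦ (2,1)
  8 ↦ (2,2)
  9 ↦ (3,0)
  10 ↦ (3,1)
  11 ↦ (3,2)
distinct pairs in image: 12 / 12 needed
  → bijection onto A×B; projections well-typed.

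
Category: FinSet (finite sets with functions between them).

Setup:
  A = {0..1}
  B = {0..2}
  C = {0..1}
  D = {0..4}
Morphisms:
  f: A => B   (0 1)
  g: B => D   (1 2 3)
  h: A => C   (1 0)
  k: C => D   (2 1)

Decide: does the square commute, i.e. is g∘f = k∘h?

Answer: COMMUTES

Work:
Along f;g (path 1):
  0 f=>0 g=>1
  1 f=>1 g=>2
  result₁ = (1 2)
Along h;k (path 2):
  0 h=>1 k=>1
  1 h=>0 k=>2
  result₂ = (1 2)
Equal? same morphism ✓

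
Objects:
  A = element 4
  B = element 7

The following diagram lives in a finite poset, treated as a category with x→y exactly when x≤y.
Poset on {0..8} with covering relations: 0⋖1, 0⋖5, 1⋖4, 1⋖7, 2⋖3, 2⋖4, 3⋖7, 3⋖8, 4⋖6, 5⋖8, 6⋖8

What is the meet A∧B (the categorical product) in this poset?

{x : x≤A ∧ x≤B} = {0,1,2}  (A=4, B=7)
  maximal lower bounds 1 and 2 are incomparable: neither 1≤2 nor 2≤1
→ no greatest lower bound exists

Answer: NO MEET EXISTS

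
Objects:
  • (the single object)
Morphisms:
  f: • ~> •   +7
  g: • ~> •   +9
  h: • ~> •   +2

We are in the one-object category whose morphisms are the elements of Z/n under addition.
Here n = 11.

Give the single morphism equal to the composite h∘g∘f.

  0 +7≡7 +9≡5 +2≡7  (mod 11)
result: +7

Answer: +7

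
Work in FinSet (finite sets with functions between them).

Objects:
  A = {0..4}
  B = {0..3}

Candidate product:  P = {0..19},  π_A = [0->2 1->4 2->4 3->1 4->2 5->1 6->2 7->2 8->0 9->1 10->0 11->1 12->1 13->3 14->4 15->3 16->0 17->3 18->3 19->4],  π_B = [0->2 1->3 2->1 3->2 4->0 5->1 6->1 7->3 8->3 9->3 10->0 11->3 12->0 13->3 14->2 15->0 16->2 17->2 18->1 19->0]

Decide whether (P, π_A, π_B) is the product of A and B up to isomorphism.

Answer: NOT A VALID PRODUCT — duplicate pair at indices 9,11

Derivation:
|A|·|B| = 5·4 = 20;  |P| = 20
Check the pairing map k ↦ (π_A(k), π_B(k)):
  0 -> (2,2)
  1 -> (4,3)
  2 -> (4,1)
  3 -> (1,2)
  4 -> (2,0)
  5 -> (1,1)
  6 -> (2,1)
  7 -> (2,3)
  8 -> (0,3)
  9 -> (1,3)
  10 -> (0,0)
  11 -> (1,3)  ✗ repeats pair of k=9
  12 -> (1,0)
  13 -> (3,3)
  14 -> (4,2)
  15 -> (3,0)
  16 -> (0,2)
  17 -> (3,2)
  18 -> (3,1)
  19 -> (4,0)
distinct pairs in image: 19 / 20 needed
  → (1,3) hit at k=9 and k=11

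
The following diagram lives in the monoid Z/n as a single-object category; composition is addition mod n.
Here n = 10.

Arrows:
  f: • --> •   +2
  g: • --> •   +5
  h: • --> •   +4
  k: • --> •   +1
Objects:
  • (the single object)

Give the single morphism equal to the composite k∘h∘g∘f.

Answer: +2

Derivation:
  0 +2≡2 +5≡7 +4≡1 +1≡2  (mod 10)
composite: +2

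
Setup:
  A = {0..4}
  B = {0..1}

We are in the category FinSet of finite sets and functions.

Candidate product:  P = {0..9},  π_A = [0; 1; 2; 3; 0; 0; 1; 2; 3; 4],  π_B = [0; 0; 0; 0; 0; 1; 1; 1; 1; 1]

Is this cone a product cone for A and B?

Answer: NOT A VALID PRODUCT — duplicate pair at indices 0,4

Trace:
|A|·|B| = 5·2 = 10;  |P| = 10
Check the pairing map k ↦ (π_A(k), π_B(k)):
  0 -> (0,0)
  1 -> (1,0)
  2 -> (2,0)
  3 -> (3,0)
  4 -> (0,0)  ✗ repeats pair of k=0
  5 -> (0,1)
  6 -> (1,1)
  7 -> (2,1)
  8 -> (3,1)
  9 -> (4,1)
distinct pairs in image: 9 / 10 needed
  → (0,0) hit at k=0 and k=4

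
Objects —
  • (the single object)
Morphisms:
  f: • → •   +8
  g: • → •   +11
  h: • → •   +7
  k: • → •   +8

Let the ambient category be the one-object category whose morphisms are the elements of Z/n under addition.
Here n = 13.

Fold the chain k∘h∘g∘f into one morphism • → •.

  0 +8≡8 +11≡6 +7≡0 +8≡8  (mod 13)
⟦path⟧: +8

Answer: +8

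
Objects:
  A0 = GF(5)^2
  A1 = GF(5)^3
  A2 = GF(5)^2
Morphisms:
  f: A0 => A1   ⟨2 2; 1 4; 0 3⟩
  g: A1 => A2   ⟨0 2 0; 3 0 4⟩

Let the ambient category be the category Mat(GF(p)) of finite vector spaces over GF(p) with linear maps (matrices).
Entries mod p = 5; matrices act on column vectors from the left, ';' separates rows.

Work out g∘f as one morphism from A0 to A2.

Answer: ⟨2 3; 1 3⟩

Trace:
  e0=(1,0) f=>(2,1,0) g=>(2,1)
  e1=(0,1) f=>(2,4,3) g=>(3,3)
result: ⟨2 3; 1 3⟩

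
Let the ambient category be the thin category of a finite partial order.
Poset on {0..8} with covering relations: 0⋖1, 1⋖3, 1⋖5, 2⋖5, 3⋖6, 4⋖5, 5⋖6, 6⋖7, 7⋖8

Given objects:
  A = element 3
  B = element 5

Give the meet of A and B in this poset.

Common predecessors of 3,5: {0,1}
  0 ≤ 1
  1 ≤ 1
glb = 1

Answer: A∧B = 1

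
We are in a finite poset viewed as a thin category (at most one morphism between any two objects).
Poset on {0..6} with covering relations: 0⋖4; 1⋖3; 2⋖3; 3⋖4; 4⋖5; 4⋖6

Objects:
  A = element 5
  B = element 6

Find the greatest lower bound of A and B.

Common predecessors of 5,6: {0,1,2,3,4}
  0 ⊑ 4
  1 ⊑ 4
  2 ⊑ 4
  3 ⊑ 4
  4 ⊑ 4
glb = 4

Answer: A∧B = 4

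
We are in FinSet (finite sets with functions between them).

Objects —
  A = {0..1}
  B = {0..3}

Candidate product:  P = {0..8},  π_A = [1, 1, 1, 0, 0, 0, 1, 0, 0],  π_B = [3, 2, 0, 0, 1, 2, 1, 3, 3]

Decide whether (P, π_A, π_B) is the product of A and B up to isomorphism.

|A|·|B| = 2·4 = 8;  |P| = 9
  → cardinalities differ; no bijection possible.

Answer: NOT A VALID PRODUCT — |P|=9 ≠ |A|·|B|=8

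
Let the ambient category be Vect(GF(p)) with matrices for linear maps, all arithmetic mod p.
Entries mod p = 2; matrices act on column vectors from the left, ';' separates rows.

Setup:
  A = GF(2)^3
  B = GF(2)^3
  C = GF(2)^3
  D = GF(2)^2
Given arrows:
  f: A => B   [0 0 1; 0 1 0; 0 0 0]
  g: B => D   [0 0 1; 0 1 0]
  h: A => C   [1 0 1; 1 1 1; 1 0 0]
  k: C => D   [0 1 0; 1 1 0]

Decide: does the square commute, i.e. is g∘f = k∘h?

Path 1 = f;g:
  e0=(1,0,0) f=>(0,0,0) g=>(0,0)
  e1=(0,1,0) f=>(0,1,0) g=>(0,1)
  e2=(0,0,1) f=>(1,0,0) g=>(0,0)
  ⟦path⟧₁ = [0 0 0; 0 1 0]
Path 2 = h;k:
  e0=(1,0,0) h=>(1,1,1) k=>(1,0)
  e1=(0,1,0) h=>(0,1,0) k=>(1,1)
  e2=(0,0,1) h=>(1,1,0) k=>(1,0)
  ⟦path⟧₂ = [1 1 1; 0 1 0]
Equal? differ; not commutative

Answer: DOES NOT COMMUTE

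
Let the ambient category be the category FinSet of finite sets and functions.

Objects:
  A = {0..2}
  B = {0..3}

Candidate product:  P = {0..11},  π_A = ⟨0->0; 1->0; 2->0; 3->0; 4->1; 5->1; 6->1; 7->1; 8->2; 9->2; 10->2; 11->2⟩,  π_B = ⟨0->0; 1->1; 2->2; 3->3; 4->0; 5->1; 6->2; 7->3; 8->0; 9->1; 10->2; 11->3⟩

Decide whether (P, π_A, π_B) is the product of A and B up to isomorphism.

Answer: VALID PRODUCT

Work:
|A|·|B| = 3·4 = 12;  |P| = 12
Check the pairing map k ↦ (π_A(k), π_B(k)):
  0 -> (0,0)
  1 -> (0,1)
  2 -> (0,2)
  3 -> (0,3)
  4 -> (1,0)
  5 -> (1,1)
  6 -> (1,2)
  7 -> (1,3)
  8 -> (2,0)
  9 -> (2,1)
  10 -> (2,2)
  11 -> (2,3)
distinct pairs in image: 12 / 12 needed
  → bijection onto A×B; projections well-typed.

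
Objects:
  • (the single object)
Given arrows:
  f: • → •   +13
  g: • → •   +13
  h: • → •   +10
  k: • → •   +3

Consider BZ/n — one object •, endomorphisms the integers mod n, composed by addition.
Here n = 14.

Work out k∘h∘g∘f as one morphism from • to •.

Answer: +11

Trace:
  0 +13≡13 +13≡12 +10≡8 +3≡11  (mod 14)
⟦path⟧: +11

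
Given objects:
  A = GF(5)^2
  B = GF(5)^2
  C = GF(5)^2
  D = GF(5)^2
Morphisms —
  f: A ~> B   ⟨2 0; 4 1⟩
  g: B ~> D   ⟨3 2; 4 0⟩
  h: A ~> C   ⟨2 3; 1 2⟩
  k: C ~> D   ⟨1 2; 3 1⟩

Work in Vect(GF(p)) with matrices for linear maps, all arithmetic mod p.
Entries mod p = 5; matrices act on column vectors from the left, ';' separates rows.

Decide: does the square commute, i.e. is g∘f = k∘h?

Path 1 = f;g:
  e0=⟨1,0⟩ f~>⟨2,4⟩ g~>⟨4,3⟩
  e1=⟨0,1⟩ f~>⟨0,1⟩ g~>⟨2,0⟩
  result₁ = ⟨4 2; 3 0⟩
Path 2 = h;k:
  e0=⟨1,0⟩ h~>⟨2,1⟩ k~>⟨4,2⟩
  e1=⟨0,1⟩ h~>⟨3,2⟩ k~>⟨2,1⟩
  result₂ = ⟨4 2; 2 1⟩
Equal? distinct morphisms ✗

Answer: DOES NOT COMMUTE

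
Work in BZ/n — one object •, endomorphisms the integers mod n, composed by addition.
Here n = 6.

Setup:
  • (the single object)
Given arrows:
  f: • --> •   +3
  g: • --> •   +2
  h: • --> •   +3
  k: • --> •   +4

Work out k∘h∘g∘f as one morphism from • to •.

Answer: +0

Derivation:
  0 +3≡3 +2≡5 +3≡2 +4≡0  (mod 6)
⟦path⟧: +0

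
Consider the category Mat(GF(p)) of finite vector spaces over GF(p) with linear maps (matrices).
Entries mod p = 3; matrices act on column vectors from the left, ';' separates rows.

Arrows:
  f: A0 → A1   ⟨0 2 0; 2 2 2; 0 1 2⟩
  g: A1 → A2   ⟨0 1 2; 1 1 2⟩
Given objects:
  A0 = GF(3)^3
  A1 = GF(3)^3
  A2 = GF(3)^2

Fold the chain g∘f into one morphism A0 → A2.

  e0=(1,0,0) f→(0,2,0) g→(2,2)
  e1=(0,1,0) f→(2,2,1) g→(1,0)
  e2=(0,0,1) f→(0,2,2) g→(0,0)
result: ⟨2 1 0; 2 0 0⟩

Answer: ⟨2 1 0; 2 0 0⟩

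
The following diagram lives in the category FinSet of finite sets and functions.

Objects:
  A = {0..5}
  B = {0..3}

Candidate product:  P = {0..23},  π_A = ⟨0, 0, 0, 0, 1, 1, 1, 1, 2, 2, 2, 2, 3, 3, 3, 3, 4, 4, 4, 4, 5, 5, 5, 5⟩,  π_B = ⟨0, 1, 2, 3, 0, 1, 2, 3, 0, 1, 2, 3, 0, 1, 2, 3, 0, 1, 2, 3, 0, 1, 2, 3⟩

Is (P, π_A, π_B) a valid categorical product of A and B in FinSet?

Answer: VALID PRODUCT

Trace:
|A|·|B| = 6·4 = 24;  |P| = 24
Check the pairing map k ↦ (π_A(k), π_B(k)):
  0 -> (0,0)
  1 -> (0,1)
  2 -> (0,2)
  3 -> (0,3)
  4 -> (1,0)
  5 -> (1,1)
  6 -> (1,2)
  7 -> (1,3)
  8 -> (2,0)
  9 -> (2,1)
  10 -> (2,2)
  11 -> (2,3)
  12 -> (3,0)
  13 -> (3,1)
  14 -> (3,2)
  15 -> (3,3)
  16 -> (4,0)
  17 -> (4,1)
  18 -> (4,2)
  19 -> (4,3)
  20 -> (5,0)
  21 -> (5,1)
  22 -> (5,2)
  23 -> (5,3)
distinct pairs in image: 24 / 24 needed
  → bijection onto A×B; projections well-typed.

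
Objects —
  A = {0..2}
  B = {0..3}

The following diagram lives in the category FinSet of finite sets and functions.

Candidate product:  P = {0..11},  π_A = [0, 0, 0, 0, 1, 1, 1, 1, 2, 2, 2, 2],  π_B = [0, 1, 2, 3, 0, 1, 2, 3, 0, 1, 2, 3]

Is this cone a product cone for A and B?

Answer: VALID PRODUCT

Derivation:
|A|·|B| = 3·4 = 12;  |P| = 12
Check the pairing map k ↦ (π_A(k), π_B(k)):
  0 ↦ (0,0)
  1 ↦ (0,1)
  2 ↦ (0,2)
  3 ↦ (0,3)
  4 ↦ (1,0)
  5 ↦ (1,1)
  6 ↦ (1,2)
  7 ↦ (1,3)
  8 ↦ (2,0)
  9 ↦ (2,1)
  10 ↦ (2,2)
  11 ↦ (2,3)
distinct pairs in image: 12 / 12 needed
  → bijection onto A×B; projections well-typed.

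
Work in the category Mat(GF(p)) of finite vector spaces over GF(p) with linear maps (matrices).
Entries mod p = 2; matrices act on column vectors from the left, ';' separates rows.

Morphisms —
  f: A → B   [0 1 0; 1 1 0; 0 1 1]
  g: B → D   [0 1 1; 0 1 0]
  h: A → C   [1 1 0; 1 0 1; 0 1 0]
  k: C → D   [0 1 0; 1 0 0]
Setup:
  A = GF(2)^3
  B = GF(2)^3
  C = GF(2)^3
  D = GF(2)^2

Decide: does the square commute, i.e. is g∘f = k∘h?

Answer: COMMUTES

Trace:
Along f;g (path 1):
  e0=[1,0,0] f→[0,1,0] g→[1,1]
  e1=[0,1,0] f→[1,1,1] g→[0,1]
  e2=[0,0,1] f→[0,0,1] g→[1,0]
  result₁ = [1 0 1; 1 1 0]
Along h;k (path 2):
  e0=[1,0,0] h→[1,1,0] k→[1,1]
  e1=[0,1,0] h→[1,0,1] k→[0,1]
  e2=[0,0,1] h→[0,1,0] k→[1,0]
  result₂ = [1 0 1; 1 1 0]
Equal? equal; square commutes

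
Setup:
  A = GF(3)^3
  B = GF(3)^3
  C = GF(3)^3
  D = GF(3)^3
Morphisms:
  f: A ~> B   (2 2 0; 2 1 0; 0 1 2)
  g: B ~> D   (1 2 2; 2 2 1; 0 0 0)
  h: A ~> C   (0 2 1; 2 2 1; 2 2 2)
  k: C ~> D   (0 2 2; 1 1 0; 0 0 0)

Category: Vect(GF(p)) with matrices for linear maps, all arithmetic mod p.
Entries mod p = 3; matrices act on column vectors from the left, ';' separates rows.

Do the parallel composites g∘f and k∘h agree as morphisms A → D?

Answer: DOES NOT COMMUTE

Derivation:
Path 1 = f;g:
  e0=(1,0,0) f~>(2,2,0) g~>(0,2,0)
  e1=(0,1,0) f~>(2,1,1) g~>(0,1,0)
  e2=(0,0,1) f~>(0,0,2) g~>(1,2,0)
  ⟦path⟧₁ = (0 0 1; 2 1 2; 0 0 0)
Path 2 = h;k:
  e0=(1,0,0) h~>(0,2,2) k~>(2,2,0)
  e1=(0,1,0) h~>(2,2,2) k~>(2,1,0)
  e2=(0,0,1) h~>(1,1,2) k~>(0,2,0)
  ⟦path⟧₂ = (2 2 0; 2 1 2; 0 0 0)
Equal? NO — does not commute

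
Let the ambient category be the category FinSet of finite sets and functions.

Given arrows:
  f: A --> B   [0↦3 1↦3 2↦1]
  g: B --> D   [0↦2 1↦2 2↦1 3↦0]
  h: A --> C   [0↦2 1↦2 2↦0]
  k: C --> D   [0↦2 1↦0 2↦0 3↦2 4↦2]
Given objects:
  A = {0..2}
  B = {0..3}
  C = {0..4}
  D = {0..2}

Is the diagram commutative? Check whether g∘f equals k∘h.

Along f;g (path 1):
  0 f-->3 g-->0
  1 f-->3 g-->0
  2 f-->1 g-->2
  ⟦path⟧₁ = [0↦0 1↦0 2↦2]
Along h;k (path 2):
  0 h-->2 k-->0
  1 h-->2 k-->0
  2 h-->0 k-->2
  ⟦path⟧₂ = [0↦0 1↦0 2↦2]
Equal? same morphism ✓

Answer: COMMUTES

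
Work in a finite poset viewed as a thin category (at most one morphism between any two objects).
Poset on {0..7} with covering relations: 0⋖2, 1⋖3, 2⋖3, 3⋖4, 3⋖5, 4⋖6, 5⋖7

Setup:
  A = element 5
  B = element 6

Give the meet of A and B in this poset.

{x : x≤A ∧ x≤B} = {0,1,2,3}  (A=5, B=6)
  0 ≤ 3
  1 ≤ 3
  2 ≤ 3
  3 ≤ 3
glb = 3

Answer: A∧B = 3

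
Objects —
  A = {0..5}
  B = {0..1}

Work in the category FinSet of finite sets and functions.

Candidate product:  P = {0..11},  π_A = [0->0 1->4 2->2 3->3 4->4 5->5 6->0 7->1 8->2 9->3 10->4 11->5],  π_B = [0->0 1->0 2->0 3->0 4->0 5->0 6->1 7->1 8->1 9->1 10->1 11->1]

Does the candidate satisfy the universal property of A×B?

Answer: NOT A VALID PRODUCT — duplicate pair at indices 4,1

Derivation:
|A|·|B| = 6·2 = 12;  |P| = 12
Check the pairing map k ↦ (π_A(k), π_B(k)):
  0 -> (0,0)
  1 -> (4,0)
  2 -> (2,0)
  3 -> (3,0)
  4 -> (4,0)  ✗ repeats pair of k=1
  5 -> (5,0)
  6 -> (0,1)
  7 -> (1,1)
  8 -> (2,1)
  9 -> (3,1)
  10 -> (4,1)
  11 -> (5,1)
distinct pairs in image: 11 / 12 needed
  → (4,0) hit at k=1 and k=4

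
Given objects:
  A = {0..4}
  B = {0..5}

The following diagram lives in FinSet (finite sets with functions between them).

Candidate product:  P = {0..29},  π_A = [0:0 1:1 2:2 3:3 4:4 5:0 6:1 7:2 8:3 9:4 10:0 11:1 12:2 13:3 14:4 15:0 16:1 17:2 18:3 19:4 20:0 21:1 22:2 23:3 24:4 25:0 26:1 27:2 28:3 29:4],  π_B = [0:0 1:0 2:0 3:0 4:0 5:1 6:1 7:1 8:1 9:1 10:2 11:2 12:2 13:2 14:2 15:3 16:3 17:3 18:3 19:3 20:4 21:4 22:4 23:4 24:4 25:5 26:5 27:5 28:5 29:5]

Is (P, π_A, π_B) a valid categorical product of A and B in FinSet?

Answer: VALID PRODUCT

Work:
|A|·|B| = 5·6 = 30;  |P| = 30
Check the pairing map k ↦ (π_A(k), π_B(k)):
  0 : (0,0)
  1 : (1,0)
  2 : (2,0)
  3 : (3,0)
  4 : (4,0)
  5 : (0,1)
  6 : (1,1)
  7 : (2,1)
  8 : (3,1)
  9 : (4,1)
  10 : (0,2)
  11 : (1,2)
  12 : (2,2)
  13 : (3,2)
  14 : (4,2)
  15 : (0,3)
  16 : (1,3)
  17 : (2,3)
  18 : (3,3)
  19 : (4,3)
  20 : (0,4)
  21 : (1,4)
  22 : (2,4)
  23 : (3,4)
  24 : (4,4)
  25 : (0,5)
  26 : (1,5)
  27 : (2,5)
  28 : (3,5)
  29 : (4,5)
distinct pairs in image: 30 / 30 needed
  → bijection onto A×B; projections well-typed.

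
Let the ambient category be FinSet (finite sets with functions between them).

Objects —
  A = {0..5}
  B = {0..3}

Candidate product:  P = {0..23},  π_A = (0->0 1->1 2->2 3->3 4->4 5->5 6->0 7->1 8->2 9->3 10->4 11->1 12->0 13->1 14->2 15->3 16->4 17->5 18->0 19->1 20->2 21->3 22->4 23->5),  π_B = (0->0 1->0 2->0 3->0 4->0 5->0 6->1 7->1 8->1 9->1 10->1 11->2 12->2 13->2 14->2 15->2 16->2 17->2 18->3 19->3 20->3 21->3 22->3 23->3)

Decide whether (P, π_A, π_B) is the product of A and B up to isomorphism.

Answer: NOT A VALID PRODUCT — duplicate pair at indices 13,11

Work:
|A|·|B| = 6·4 = 24;  |P| = 24
Check the pairing map k ↦ (π_A(k), π_B(k)):
  0 -> (0,0)
  1 -> (1,0)
  2 -> (2,0)
  3 -> (3,0)
  4 -> (4,0)
  5 -> (5,0)
  6 -> (0,1)
  7 -> (1,1)
  8 -> (2,1)
  9 -> (3,1)
  10 -> (4,1)
  11 -> (1,2)
  12 -> (0,2)
  13 -> (1,2)  ✗ repeats pair of k=11
  14 -> (2,2)
  15 -> (3,2)
  16 -> (4,2)
  17 -> (5,2)
  18 -> (0,3)
  19 -> (1,3)
  20 -> (2,3)
  21 -> (3,3)
  22 -> (4,3)
  23 -> (5,3)
distinct pairs in image: 23 / 24 needed
  → (1,2) hit at k=11 and k=13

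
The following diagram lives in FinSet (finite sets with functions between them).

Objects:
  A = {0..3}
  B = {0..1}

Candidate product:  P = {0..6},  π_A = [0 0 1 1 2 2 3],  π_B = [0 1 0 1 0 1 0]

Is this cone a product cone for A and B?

Answer: NOT A VALID PRODUCT — |P|=7 ≠ |A|·|B|=8

Trace:
|A|·|B| = 4·2 = 8;  |P| = 7
  → cardinalities differ; no bijection possible.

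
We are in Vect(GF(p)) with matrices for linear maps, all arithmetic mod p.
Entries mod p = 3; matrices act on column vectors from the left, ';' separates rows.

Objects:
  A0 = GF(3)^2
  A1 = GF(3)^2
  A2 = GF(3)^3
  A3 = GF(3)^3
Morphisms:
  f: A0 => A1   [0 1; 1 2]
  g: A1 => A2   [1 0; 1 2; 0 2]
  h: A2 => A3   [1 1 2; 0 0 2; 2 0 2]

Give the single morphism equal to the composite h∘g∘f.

  e0=(1,0) f=>(0,1) g=>(0,2,2) h=>(0,1,1)
  e1=(0,1) f=>(1,2) g=>(1,2,1) h=>(2,2,1)
⟦path⟧: [0 2; 1 2; 1 1]

Answer: [0 2; 1 2; 1 1]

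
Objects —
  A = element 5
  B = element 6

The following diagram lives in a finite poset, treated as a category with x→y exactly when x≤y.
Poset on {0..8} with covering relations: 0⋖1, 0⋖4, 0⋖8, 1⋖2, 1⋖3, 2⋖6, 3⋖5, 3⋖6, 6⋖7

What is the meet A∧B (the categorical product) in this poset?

Answer: A∧B = 3

Trace:
{x : x≤A ∧ x≤B} = {0,1,3}  (A=5, B=6)
  0 ≤ 3
  1 ≤ 3
  3 ≤ 3
glb = 3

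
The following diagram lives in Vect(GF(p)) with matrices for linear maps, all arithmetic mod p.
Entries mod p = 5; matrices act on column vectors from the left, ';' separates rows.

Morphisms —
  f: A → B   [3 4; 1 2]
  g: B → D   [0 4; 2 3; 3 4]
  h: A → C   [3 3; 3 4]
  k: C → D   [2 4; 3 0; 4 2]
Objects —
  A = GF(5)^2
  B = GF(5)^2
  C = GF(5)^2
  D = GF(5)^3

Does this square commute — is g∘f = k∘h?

Path 1 = f;g:
  e0=[1,0] f→[3,1] g→[4,4,3]
  e1=[0,1] f→[4,2] g→[3,4,0]
  composite₁ = [4 3; 4 4; 3 0]
Path 2 = h;k:
  e0=[1,0] h→[3,3] k→[3,4,3]
  e1=[0,1] h→[3,4] k→[2,4,0]
  composite₂ = [3 2; 4 4; 3 0]
Equal? NO — does not commute

Answer: DOES NOT COMMUTE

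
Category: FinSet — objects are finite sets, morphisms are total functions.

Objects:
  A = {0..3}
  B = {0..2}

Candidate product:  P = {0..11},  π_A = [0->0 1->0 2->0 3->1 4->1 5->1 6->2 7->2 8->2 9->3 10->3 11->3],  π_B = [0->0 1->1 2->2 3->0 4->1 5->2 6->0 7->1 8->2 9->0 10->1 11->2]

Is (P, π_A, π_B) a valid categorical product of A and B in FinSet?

|A|·|B| = 4·3 = 12;  |P| = 12
Check the pairing map k ↦ (π_A(k), π_B(k)):
  0 -> (0,0)
  1 -> (0,1)
  2 -> (0,2)
  3 -> (1,0)
  4 -> (1,1)
  5 -> (1,2)
  6 -> (2,0)
  7 -> (2,1)
  8 -> (2,2)
  9 -> (3,0)
  10 -> (3,1)
  11 -> (3,2)
distinct pairs in image: 12 / 12 needed
  → bijection onto A×B; projections well-typed.

Answer: VALID PRODUCT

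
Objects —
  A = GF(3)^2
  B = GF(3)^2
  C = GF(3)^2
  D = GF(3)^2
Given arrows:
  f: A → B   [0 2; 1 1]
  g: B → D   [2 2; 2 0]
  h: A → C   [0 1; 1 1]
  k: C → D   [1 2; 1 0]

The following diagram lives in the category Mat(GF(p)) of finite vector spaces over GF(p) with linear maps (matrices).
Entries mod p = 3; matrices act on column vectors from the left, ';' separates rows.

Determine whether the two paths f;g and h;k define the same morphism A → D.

Answer: COMMUTES

Work:
Along f;g (path 1):
  e0=[1,0] f→[0,1] g→[2,0]
  e1=[0,1] f→[2,1] g→[0,1]
  ⟦path⟧₁ = [2 0; 0 1]
Along h;k (path 2):
  e0=[1,0] h→[0,1] k→[2,0]
  e1=[0,1] h→[1,1] k→[0,1]
  ⟦path⟧₂ = [2 0; 0 1]
Equal? same morphism ✓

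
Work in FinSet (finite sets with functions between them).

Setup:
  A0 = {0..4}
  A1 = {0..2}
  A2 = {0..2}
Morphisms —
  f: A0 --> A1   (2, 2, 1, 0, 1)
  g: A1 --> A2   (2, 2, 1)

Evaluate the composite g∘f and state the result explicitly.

  0 f-->2 g-->1
  1 f-->2 g-->1
  2 f-->1 g-->2
  3 f-->0 g-->2
  4 f-->1 g-->2
⟦path⟧: (1, 1, 2, 2, 2)

Answer: (1, 1, 2, 2, 2)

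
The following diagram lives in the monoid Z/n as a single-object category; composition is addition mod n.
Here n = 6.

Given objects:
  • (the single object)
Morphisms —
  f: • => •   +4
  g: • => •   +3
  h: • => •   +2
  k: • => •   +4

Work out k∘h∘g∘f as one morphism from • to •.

  0 +4≡4 +3≡1 +2≡3 +4≡1  (mod 6)
result: +1

Answer: +1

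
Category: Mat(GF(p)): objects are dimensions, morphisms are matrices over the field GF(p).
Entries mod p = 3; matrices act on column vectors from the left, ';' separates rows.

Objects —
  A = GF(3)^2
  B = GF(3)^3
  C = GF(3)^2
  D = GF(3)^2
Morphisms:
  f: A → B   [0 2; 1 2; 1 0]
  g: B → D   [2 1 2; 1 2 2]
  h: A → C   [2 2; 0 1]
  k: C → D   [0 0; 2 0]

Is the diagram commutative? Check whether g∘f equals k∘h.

Answer: DOES NOT COMMUTE

Trace:
1) trace f;g:
  e0=(1,0) f→(0,1,1) g→(0,1)
  e1=(0,1) f→(2,2,0) g→(0,0)
  result₁ = [0 0; 1 0]
2) trace h;k:
  e0=(1,0) h→(2,0) k→(0,1)
  e1=(0,1) h→(2,1) k→(0,1)
  result₂ = [0 0; 1 1]
Equal? distinct morphisms ✗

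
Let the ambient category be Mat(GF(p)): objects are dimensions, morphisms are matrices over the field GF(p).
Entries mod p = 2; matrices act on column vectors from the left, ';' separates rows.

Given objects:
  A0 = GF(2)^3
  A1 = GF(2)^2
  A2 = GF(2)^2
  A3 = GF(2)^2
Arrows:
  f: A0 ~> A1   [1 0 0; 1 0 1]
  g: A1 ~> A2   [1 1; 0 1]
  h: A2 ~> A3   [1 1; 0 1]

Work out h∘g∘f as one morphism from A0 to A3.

Answer: [1 0 0; 1 0 1]

Trace:
  e0=[1,0,0] f~>[1,1] g~>[0,1] h~>[1,1]
  e1=[0,1,0] f~>[0,0] g~>[0,0] h~>[0,0]
  e2=[0,0,1] f~>[0,1] g~>[1,1] h~>[0,1]
composite: [1 0 0; 1 0 1]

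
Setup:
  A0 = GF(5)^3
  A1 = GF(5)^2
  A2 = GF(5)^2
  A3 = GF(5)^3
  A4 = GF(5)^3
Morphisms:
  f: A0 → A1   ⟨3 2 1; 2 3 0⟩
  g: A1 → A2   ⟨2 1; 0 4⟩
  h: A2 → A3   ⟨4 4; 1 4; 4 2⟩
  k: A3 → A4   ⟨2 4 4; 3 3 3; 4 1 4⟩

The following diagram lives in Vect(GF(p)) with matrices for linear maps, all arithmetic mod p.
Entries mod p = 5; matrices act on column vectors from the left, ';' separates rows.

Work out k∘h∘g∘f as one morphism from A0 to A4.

  e0=[1,0,0] f→[3,2] g→[3,3] h→[4,0,3] k→[0,1,3]
  e1=[0,1,0] f→[2,3] g→[2,2] h→[1,0,2] k→[0,4,2]
  e2=[0,0,1] f→[1,0] g→[2,0] h→[3,2,3] k→[1,4,1]
result: ⟨0 0 1; 1 4 4; 3 2 1⟩

Answer: ⟨0 0 1; 1 4 4; 3 2 1⟩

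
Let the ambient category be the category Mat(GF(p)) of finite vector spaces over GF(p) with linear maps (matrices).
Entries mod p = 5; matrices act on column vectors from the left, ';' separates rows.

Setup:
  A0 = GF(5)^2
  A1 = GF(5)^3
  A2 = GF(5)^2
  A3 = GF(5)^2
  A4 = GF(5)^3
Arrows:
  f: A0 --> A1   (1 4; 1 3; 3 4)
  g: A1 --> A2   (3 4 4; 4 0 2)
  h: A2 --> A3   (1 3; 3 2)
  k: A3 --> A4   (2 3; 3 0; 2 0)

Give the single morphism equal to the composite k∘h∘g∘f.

Answer: (4 3; 2 1; 3 4)

Trace:
  e0=⟨1,0⟩ f-->⟨1,1,3⟩ g-->⟨4,0⟩ h-->⟨4,2⟩ k-->⟨4,2,3⟩
  e1=⟨0,1⟩ f-->⟨4,3,4⟩ g-->⟨0,4⟩ h-->⟨2,3⟩ k-->⟨3,1,4⟩
composite: (4 3; 2 1; 3 4)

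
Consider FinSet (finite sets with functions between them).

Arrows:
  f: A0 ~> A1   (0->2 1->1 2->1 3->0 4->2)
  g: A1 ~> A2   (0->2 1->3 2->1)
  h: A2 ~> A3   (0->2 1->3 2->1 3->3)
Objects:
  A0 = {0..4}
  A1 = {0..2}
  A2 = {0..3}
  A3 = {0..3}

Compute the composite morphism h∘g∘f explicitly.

Answer: (0->3 1->3 2->3 3->1 4->3)

Derivation:
  0 f~>2 g~>1 h~>3
  1 f~>1 g~>3 h~>3
  2 f~>1 g~>3 h~>3
  3 f~>0 g~>2 h~>1
  4 f~>2 g~>1 h~>3
composite: (0->3 1->3 2->3 3->1 4->3)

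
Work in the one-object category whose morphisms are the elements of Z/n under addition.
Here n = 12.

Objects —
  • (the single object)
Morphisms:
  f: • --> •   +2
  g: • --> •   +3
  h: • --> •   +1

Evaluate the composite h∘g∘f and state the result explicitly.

Answer: +6

Trace:
  0 +2≡2 +3≡5 +1≡6  (mod 12)
result: +6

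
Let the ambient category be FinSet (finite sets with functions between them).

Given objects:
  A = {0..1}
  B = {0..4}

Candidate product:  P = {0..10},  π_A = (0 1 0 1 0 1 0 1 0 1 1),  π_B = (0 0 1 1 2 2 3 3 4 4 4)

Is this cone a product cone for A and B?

Answer: NOT A VALID PRODUCT — |P|=11 ≠ |A|·|B|=10

Trace:
|A|·|B| = 2·5 = 10;  |P| = 11
  → cardinalities differ; no bijection possible.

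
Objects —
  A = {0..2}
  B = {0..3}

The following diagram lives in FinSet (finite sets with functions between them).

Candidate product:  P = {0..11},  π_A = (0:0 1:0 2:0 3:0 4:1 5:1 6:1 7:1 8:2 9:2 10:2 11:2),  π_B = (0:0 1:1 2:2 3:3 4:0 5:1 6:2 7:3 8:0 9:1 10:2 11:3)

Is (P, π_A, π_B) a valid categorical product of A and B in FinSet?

|A|·|B| = 3·4 = 12;  |P| = 12
Check the pairing map k ↦ (π_A(k), π_B(k)):
  0 : (0,0)
  1 : (0,1)
  2 : (0,2)
  3 : (0,3)
  4 : (1,0)
  5 : (1,1)
  6 : (1,2)
  7 : (1,3)
  8 : (2,0)
  9 : (2,1)
  10 : (2,2)
  11 : (2,3)
distinct pairs in image: 12 / 12 needed
  → bijection onto A×B; projections well-typed.

Answer: VALID PRODUCT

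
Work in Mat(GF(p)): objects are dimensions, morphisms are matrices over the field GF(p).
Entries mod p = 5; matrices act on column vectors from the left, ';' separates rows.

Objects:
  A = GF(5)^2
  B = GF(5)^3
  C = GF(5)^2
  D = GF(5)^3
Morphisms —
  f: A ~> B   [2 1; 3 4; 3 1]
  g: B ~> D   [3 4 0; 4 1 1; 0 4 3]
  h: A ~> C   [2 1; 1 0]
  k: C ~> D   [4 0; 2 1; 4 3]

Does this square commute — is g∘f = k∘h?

Answer: DOES NOT COMMUTE

Derivation:
1) trace f;g:
  e0=[1,0] f~>[2,3,3] g~>[3,4,1]
  e1=[0,1] f~>[1,4,1] g~>[4,4,4]
  ⟦path⟧₁ = [3 4; 4 4; 1 4]
2) trace h;k:
  e0=[1,0] h~>[2,1] k~>[3,0,1]
  e1=[0,1] h~>[1,0] k~>[4,2,4]
  ⟦path⟧₂ = [3 4; 0 2; 1 4]
Equal? differ; not commutative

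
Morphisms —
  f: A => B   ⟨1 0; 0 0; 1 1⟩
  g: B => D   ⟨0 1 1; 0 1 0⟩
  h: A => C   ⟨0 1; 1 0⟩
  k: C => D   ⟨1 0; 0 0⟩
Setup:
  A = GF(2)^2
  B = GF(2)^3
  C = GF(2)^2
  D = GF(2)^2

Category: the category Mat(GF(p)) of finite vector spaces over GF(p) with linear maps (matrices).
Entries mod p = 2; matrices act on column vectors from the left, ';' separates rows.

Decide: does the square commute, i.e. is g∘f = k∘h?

Path 1 = f;g:
  e0=⟨1,0⟩ f=>⟨1,0,1⟩ g=>⟨1,0⟩
  e1=⟨0,1⟩ f=>⟨0,0,1⟩ g=>⟨1,0⟩
  composite₁ = ⟨1 1; 0 0⟩
Path 2 = h;k:
  e0=⟨1,0⟩ h=>⟨0,1⟩ k=>⟨0,0⟩
  e1=⟨0,1⟩ h=>⟨1,0⟩ k=>⟨1,0⟩
  composite₂ = ⟨0 1; 0 0⟩
Equal? differ; not commutative

Answer: DOES NOT COMMUTE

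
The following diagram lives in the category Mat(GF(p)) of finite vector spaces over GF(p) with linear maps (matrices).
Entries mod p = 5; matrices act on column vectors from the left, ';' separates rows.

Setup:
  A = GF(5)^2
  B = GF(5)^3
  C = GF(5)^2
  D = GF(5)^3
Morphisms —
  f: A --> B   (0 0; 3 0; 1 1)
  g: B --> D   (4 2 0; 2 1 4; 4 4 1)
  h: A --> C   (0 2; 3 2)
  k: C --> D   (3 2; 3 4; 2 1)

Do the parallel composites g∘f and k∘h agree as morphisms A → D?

Answer: COMMUTES

Work:
1) trace f;g:
  e0=⟨1,0⟩ f-->⟨0,3,1⟩ g-->⟨1,2,3⟩
  e1=⟨0,1⟩ f-->⟨0,0,1⟩ g-->⟨0,4,1⟩
  result₁ = (1 0; 2 4; 3 1)
2) trace h;k:
  e0=⟨1,0⟩ h-->⟨0,3⟩ k-->⟨1,2,3⟩
  e1=⟨0,1⟩ h-->⟨2,2⟩ k-->⟨0,4,1⟩
  result₂ = (1 0; 2 4; 3 1)
Equal? YES — commutes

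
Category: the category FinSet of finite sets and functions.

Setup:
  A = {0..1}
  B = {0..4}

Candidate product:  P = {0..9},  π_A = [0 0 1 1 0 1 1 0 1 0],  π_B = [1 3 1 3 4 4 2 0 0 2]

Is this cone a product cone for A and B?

|A|·|B| = 2·5 = 10;  |P| = 10
Check the pairing map k ↦ (π_A(k), π_B(k)):
  0 -> (0,1)
  1 -> (0,3)
  2 -> (1,1)
  3 -> (1,3)
  4 -> (0,4)
  5 -> (1,4)
  6 -> (1,2)
  7 -> (0,0)
  8 -> (1,0)
  9 -> (0,2)
distinct pairs in image: 10 / 10 needed
  → bijection onto A×B; projections well-typed.

Answer: VALID PRODUCT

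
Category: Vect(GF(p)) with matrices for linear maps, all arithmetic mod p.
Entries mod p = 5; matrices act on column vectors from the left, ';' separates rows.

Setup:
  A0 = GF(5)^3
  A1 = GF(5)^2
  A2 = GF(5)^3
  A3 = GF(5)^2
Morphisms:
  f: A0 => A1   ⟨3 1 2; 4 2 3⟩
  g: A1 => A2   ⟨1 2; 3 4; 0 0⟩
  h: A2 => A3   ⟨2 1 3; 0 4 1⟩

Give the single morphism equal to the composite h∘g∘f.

  e0=⟨1,0,0⟩ f=>⟨3,4⟩ g=>⟨1,0,0⟩ h=>⟨2,0⟩
  e1=⟨0,1,0⟩ f=>⟨1,2⟩ g=>⟨0,1,0⟩ h=>⟨1,4⟩
  e2=⟨0,0,1⟩ f=>⟨2,3⟩ g=>⟨3,3,0⟩ h=>⟨4,2⟩
⟦path⟧: ⟨2 1 4; 0 4 2⟩

Answer: ⟨2 1 4; 0 4 2⟩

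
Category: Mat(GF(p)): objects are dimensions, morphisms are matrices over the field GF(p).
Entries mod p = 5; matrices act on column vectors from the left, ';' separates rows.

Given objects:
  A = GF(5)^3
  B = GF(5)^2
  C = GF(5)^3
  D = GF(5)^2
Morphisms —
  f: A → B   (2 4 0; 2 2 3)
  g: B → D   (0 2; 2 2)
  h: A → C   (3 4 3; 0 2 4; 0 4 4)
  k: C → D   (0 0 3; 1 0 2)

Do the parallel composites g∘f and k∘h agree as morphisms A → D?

Path 1 = f;g:
  e0=⟨1,0,0⟩ f→⟨2,2⟩ g→⟨4,3⟩
  e1=⟨0,1,0⟩ f→⟨4,2⟩ g→⟨4,2⟩
  e2=⟨0,0,1⟩ f→⟨0,3⟩ g→⟨1,1⟩
  ⟦path⟧₁ = (4 4 1; 3 2 1)
Path 2 = h;k:
  e0=⟨1,0,0⟩ h→⟨3,0,0⟩ k→⟨0,3⟩
  e1=⟨0,1,0⟩ h→⟨4,2,4⟩ k→⟨2,2⟩
  e2=⟨0,0,1⟩ h→⟨3,4,4⟩ k→⟨2,1⟩
  ⟦path⟧₂ = (0 2 2; 3 2 1)
Equal? NO — does not commute

Answer: DOES NOT COMMUTE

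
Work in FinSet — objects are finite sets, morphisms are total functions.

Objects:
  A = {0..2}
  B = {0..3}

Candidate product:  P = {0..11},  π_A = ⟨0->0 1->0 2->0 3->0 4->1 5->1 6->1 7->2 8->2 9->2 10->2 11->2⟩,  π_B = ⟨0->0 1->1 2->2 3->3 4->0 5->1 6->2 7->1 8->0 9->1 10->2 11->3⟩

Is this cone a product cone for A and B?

Answer: NOT A VALID PRODUCT — duplicate pair at indices 9,7

Trace:
|A|·|B| = 3·4 = 12;  |P| = 12
Check the pairing map k ↦ (π_A(k), π_B(k)):
  0 -> (0,0)
  1 -> (0,1)
  2 -> (0,2)
  3 -> (0,3)
  4 -> (1,0)
  5 -> (1,1)
  6 -> (1,2)
  7 -> (2,1)
  8 -> (2,0)
  9 -> (2,1)  ✗ repeats pair of k=7
  10 -> (2,2)
  11 -> (2,3)
distinct pairs in image: 11 / 12 needed
  → (2,1) hit at k=7 and k=9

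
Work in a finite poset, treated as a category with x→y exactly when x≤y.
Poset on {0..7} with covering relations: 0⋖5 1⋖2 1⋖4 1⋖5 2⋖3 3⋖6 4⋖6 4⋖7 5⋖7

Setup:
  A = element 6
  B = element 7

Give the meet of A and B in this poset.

Answer: A∧B = 4

Trace:
Lower bounds of A=6 and B=7: {1,4}
  1 ≤ 4
  4 ≤ 4
glb = 4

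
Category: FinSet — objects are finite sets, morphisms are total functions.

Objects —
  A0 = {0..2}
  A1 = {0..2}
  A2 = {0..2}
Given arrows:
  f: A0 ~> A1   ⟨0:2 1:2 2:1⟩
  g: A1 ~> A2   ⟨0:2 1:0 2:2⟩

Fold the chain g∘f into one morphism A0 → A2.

  0 f~>2 g~>2
  1 f~>2 g~>2
  2 f~>1 g~>0
composite: ⟨0:2 1:2 2:0⟩

Answer: ⟨0:2 1:2 2:0⟩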